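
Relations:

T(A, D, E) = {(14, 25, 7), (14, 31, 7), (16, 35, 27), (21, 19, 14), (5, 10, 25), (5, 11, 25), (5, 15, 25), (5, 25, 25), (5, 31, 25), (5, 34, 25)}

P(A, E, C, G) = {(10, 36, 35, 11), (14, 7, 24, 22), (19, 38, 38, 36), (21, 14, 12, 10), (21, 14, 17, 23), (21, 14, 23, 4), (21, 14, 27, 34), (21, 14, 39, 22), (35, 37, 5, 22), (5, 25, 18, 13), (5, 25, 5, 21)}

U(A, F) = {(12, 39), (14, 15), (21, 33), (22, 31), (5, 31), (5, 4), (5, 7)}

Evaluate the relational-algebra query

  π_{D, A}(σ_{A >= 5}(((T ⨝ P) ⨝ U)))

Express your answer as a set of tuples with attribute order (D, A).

Natural join on A, E: {(14, 25, 7, 24, 22), (14, 31, 7, 24, 22), (21, 19, 14, 12, 10), (21, 19, 14, 17, 23), (21, 19, 14, 23, 4), (21, 19, 14, 27, 34), (21, 19, 14, 39, 22), (5, 10, 25, 18, 13), (5, 10, 25, 5, 21), (5, 11, 25, 18, 13), (5, 11, 25, 5, 21), (5, 15, 25, 18, 13), (5, 15, 25, 5, 21), (5, 25, 25, 18, 13), (5, 25, 25, 5, 21), (5, 31, 25, 18, 13), (5, 31, 25, 5, 21), (5, 34, 25, 18, 13), (5, 34, 25, 5, 21)}
Natural join on A: {(14, 25, 7, 24, 22, 15), (14, 31, 7, 24, 22, 15), (21, 19, 14, 12, 10, 33), (21, 19, 14, 17, 23, 33), (21, 19, 14, 23, 4, 33), (21, 19, 14, 27, 34, 33), (21, 19, 14, 39, 22, 33), (5, 10, 25, 18, 13, 31), (5, 10, 25, 18, 13, 4), (5, 10, 25, 18, 13, 7), (5, 10, 25, 5, 21, 31), (5, 10, 25, 5, 21, 4), (5, 10, 25, 5, 21, 7), (5, 11, 25, 18, 13, 31), (5, 11, 25, 18, 13, 4), (5, 11, 25, 18, 13, 7), (5, 11, 25, 5, 21, 31), (5, 11, 25, 5, 21, 4), (5, 11, 25, 5, 21, 7), (5, 15, 25, 18, 13, 31), (5, 15, 25, 18, 13, 4), (5, 15, 25, 18, 13, 7), (5, 15, 25, 5, 21, 31), (5, 15, 25, 5, 21, 4), (5, 15, 25, 5, 21, 7), (5, 25, 25, 18, 13, 31), (5, 25, 25, 18, 13, 4), (5, 25, 25, 18, 13, 7), (5, 25, 25, 5, 21, 31), (5, 25, 25, 5, 21, 4), (5, 25, 25, 5, 21, 7), (5, 31, 25, 18, 13, 31), (5, 31, 25, 18, 13, 4), (5, 31, 25, 18, 13, 7), (5, 31, 25, 5, 21, 31), (5, 31, 25, 5, 21, 4), (5, 31, 25, 5, 21, 7), (5, 34, 25, 18, 13, 31), (5, 34, 25, 18, 13, 4), (5, 34, 25, 18, 13, 7), (5, 34, 25, 5, 21, 31), (5, 34, 25, 5, 21, 4), (5, 34, 25, 5, 21, 7)}
Selection A >= 5: {(14, 25, 7, 24, 22, 15), (14, 31, 7, 24, 22, 15), (21, 19, 14, 12, 10, 33), (21, 19, 14, 17, 23, 33), (21, 19, 14, 23, 4, 33), (21, 19, 14, 27, 34, 33), (21, 19, 14, 39, 22, 33), (5, 10, 25, 18, 13, 31), (5, 10, 25, 18, 13, 4), (5, 10, 25, 18, 13, 7), (5, 10, 25, 5, 21, 31), (5, 10, 25, 5, 21, 4), (5, 10, 25, 5, 21, 7), (5, 11, 25, 18, 13, 31), (5, 11, 25, 18, 13, 4), (5, 11, 25, 18, 13, 7), (5, 11, 25, 5, 21, 31), (5, 11, 25, 5, 21, 4), (5, 11, 25, 5, 21, 7), (5, 15, 25, 18, 13, 31), (5, 15, 25, 18, 13, 4), (5, 15, 25, 18, 13, 7), (5, 15, 25, 5, 21, 31), (5, 15, 25, 5, 21, 4), (5, 15, 25, 5, 21, 7), (5, 25, 25, 18, 13, 31), (5, 25, 25, 18, 13, 4), (5, 25, 25, 18, 13, 7), (5, 25, 25, 5, 21, 31), (5, 25, 25, 5, 21, 4), (5, 25, 25, 5, 21, 7), (5, 31, 25, 18, 13, 31), (5, 31, 25, 18, 13, 4), (5, 31, 25, 18, 13, 7), (5, 31, 25, 5, 21, 31), (5, 31, 25, 5, 21, 4), (5, 31, 25, 5, 21, 7), (5, 34, 25, 18, 13, 31), (5, 34, 25, 18, 13, 4), (5, 34, 25, 18, 13, 7), (5, 34, 25, 5, 21, 31), (5, 34, 25, 5, 21, 4), (5, 34, 25, 5, 21, 7)}
Keep only column(s) D, A (34 duplicate(s) eliminated): {(10, 5), (11, 5), (15, 5), (19, 21), (25, 14), (25, 5), (31, 14), (31, 5), (34, 5)}

{(10, 5), (11, 5), (15, 5), (19, 21), (25, 14), (25, 5), (31, 14), (31, 5), (34, 5)}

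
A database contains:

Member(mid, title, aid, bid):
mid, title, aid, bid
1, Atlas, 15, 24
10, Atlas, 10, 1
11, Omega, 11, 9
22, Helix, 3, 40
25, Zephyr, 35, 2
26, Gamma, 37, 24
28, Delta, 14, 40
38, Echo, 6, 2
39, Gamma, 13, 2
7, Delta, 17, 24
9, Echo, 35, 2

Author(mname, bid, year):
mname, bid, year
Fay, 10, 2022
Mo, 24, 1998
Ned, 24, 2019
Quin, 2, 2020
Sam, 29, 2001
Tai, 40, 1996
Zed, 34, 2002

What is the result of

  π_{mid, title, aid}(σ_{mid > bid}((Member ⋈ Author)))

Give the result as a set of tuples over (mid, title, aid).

Natural join on bid: {(1, Atlas, 15, 24, Mo, 1998), (1, Atlas, 15, 24, Ned, 2019), (22, Helix, 3, 40, Tai, 1996), (25, Zephyr, 35, 2, Quin, 2020), (26, Gamma, 37, 24, Mo, 1998), (26, Gamma, 37, 24, Ned, 2019), (28, Delta, 14, 40, Tai, 1996), (38, Echo, 6, 2, Quin, 2020), (39, Gamma, 13, 2, Quin, 2020), (7, Delta, 17, 24, Mo, 1998), (7, Delta, 17, 24, Ned, 2019), (9, Echo, 35, 2, Quin, 2020)}
Filtering on mid > bid leaves {(25, Zephyr, 35, 2, Quin, 2020), (26, Gamma, 37, 24, Mo, 1998), (26, Gamma, 37, 24, Ned, 2019), (38, Echo, 6, 2, Quin, 2020), (39, Gamma, 13, 2, Quin, 2020), (9, Echo, 35, 2, Quin, 2020)}.
Projecting to mid, title, aid (1 duplicate(s) eliminated): {(25, Zephyr, 35), (26, Gamma, 37), (38, Echo, 6), (39, Gamma, 13), (9, Echo, 35)}

{(25, Zephyr, 35), (26, Gamma, 37), (38, Echo, 6), (39, Gamma, 13), (9, Echo, 35)}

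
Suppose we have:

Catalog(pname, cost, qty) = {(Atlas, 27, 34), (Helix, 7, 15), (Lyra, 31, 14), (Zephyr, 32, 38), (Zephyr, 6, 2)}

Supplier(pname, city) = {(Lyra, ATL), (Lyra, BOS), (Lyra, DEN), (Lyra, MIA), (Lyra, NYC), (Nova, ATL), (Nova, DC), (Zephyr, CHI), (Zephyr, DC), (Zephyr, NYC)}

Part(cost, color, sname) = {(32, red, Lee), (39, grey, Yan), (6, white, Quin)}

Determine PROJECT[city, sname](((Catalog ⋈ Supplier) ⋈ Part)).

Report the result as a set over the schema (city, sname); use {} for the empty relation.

{(CHI, Lee), (CHI, Quin), (DC, Lee), (DC, Quin), (NYC, Lee), (NYC, Quin)}

Joining Catalog and Supplier on pname yields {(Lyra, 31, 14, ATL), (Lyra, 31, 14, BOS), (Lyra, 31, 14, DEN), (Lyra, 31, 14, MIA), (Lyra, 31, 14, NYC), (Zephyr, 32, 38, CHI), (Zephyr, 32, 38, DC), (Zephyr, 32, 38, NYC), (Zephyr, 6, 2, CHI), (Zephyr, 6, 2, DC), (Zephyr, 6, 2, NYC)}.
Joining (Catalog ⋈ Supplier) and Part on cost yields {(Zephyr, 32, 38, CHI, red, Lee), (Zephyr, 32, 38, DC, red, Lee), (Zephyr, 32, 38, NYC, red, Lee), (Zephyr, 6, 2, CHI, white, Quin), (Zephyr, 6, 2, DC, white, Quin), (Zephyr, 6, 2, NYC, white, Quin)}.
π[city, sname]: project onto (city, sname) → {(CHI, Lee), (CHI, Quin), (DC, Lee), (DC, Quin), (NYC, Lee), (NYC, Quin)}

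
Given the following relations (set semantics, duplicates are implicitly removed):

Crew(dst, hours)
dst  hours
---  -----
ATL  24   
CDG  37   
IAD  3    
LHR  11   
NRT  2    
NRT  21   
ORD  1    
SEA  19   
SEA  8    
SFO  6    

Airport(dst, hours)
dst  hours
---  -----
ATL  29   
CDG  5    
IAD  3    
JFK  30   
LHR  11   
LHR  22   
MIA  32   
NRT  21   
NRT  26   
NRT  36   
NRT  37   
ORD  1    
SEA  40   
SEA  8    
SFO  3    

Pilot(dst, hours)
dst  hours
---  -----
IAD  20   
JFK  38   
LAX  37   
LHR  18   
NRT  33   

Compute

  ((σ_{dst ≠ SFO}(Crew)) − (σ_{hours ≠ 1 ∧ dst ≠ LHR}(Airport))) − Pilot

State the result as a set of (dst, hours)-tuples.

{(ATL, 24), (CDG, 37), (LHR, 11), (NRT, 2), (ORD, 1), (SEA, 19)}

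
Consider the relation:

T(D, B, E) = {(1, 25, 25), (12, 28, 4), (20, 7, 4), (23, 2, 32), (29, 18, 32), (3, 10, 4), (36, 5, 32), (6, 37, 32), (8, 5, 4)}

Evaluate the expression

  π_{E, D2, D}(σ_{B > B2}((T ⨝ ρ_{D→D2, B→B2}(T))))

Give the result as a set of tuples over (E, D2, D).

{(32, 23, 29), (32, 23, 36), (32, 23, 6), (32, 29, 6), (32, 36, 29), (32, 36, 6), (4, 20, 12), (4, 20, 3), (4, 3, 12), (4, 8, 12), (4, 8, 20), (4, 8, 3)}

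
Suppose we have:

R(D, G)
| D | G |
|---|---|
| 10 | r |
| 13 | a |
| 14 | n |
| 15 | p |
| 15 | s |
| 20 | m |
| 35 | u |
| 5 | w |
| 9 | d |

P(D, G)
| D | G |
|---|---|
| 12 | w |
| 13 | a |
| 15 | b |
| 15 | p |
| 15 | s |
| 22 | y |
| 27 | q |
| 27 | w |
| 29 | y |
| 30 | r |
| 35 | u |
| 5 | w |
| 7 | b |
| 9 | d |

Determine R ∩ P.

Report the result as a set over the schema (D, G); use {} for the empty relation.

{(13, a), (15, p), (15, s), (35, u), (5, w), (9, d)}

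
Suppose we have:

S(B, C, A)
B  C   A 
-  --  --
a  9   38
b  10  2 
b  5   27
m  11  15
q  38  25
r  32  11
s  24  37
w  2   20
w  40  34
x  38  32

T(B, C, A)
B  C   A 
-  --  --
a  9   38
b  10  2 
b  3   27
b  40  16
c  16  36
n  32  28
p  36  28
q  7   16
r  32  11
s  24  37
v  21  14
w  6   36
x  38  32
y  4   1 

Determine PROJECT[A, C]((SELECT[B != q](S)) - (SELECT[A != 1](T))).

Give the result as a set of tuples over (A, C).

{(15, 11), (20, 2), (27, 5), (34, 40)}

σ[B != q]: keep tuples satisfying B != q → {(a, 9, 38), (b, 10, 2), (b, 5, 27), (m, 11, 15), (r, 32, 11), (s, 24, 37), (w, 2, 20), (w, 40, 34), (x, 38, 32)}
σ[A != 1]: keep tuples satisfying A != 1 → {(a, 9, 38), (b, 10, 2), (b, 3, 27), (b, 40, 16), (c, 16, 36), (n, 32, 28), (p, 36, 28), (q, 7, 16), (r, 32, 11), (s, 24, 37), (v, 21, 14), (w, 6, 36), (x, 38, 32)}
Taking the difference: {(b, 5, 27), (m, 11, 15), (w, 2, 20), (w, 40, 34)}
π_{A, C} gives {(15, 11), (20, 2), (27, 5), (34, 40)}.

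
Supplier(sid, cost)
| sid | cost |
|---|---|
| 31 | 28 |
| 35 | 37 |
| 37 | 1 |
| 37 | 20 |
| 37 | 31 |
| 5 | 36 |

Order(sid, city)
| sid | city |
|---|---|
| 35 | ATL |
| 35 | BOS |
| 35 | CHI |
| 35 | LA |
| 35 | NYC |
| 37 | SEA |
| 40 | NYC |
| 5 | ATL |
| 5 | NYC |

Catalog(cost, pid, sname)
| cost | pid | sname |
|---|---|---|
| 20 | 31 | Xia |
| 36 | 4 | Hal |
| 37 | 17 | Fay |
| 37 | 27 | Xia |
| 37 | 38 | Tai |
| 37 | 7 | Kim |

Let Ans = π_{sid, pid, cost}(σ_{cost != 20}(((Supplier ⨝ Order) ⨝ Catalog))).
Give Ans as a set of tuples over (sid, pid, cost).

Supplier ⋈ Order (natural join on sid): {(35, 37, ATL), (35, 37, BOS), (35, 37, CHI), (35, 37, LA), (35, 37, NYC), (37, 1, SEA), (37, 20, SEA), (37, 31, SEA), (5, 36, ATL), (5, 36, NYC)}
(Supplier ⨝ Order) ⋈ Catalog (natural join on cost): {(35, 37, ATL, 17, Fay), (35, 37, ATL, 27, Xia), (35, 37, ATL, 38, Tai), (35, 37, ATL, 7, Kim), (35, 37, BOS, 17, Fay), (35, 37, BOS, 27, Xia), (35, 37, BOS, 38, Tai), (35, 37, BOS, 7, Kim), (35, 37, CHI, 17, Fay), (35, 37, CHI, 27, Xia), (35, 37, CHI, 38, Tai), (35, 37, CHI, 7, Kim), (35, 37, LA, 17, Fay), (35, 37, LA, 27, Xia), (35, 37, LA, 38, Tai), (35, 37, LA, 7, Kim), (35, 37, NYC, 17, Fay), (35, 37, NYC, 27, Xia), (35, 37, NYC, 38, Tai), (35, 37, NYC, 7, Kim), (37, 20, SEA, 31, Xia), (5, 36, ATL, 4, Hal), (5, 36, NYC, 4, Hal)}
σ[cost != 20]: keep tuples satisfying cost != 20 → {(35, 37, ATL, 17, Fay), (35, 37, ATL, 27, Xia), (35, 37, ATL, 38, Tai), (35, 37, ATL, 7, Kim), (35, 37, BOS, 17, Fay), (35, 37, BOS, 27, Xia), (35, 37, BOS, 38, Tai), (35, 37, BOS, 7, Kim), (35, 37, CHI, 17, Fay), (35, 37, CHI, 27, Xia), (35, 37, CHI, 38, Tai), (35, 37, CHI, 7, Kim), (35, 37, LA, 17, Fay), (35, 37, LA, 27, Xia), (35, 37, LA, 38, Tai), (35, 37, LA, 7, Kim), (35, 37, NYC, 17, Fay), (35, 37, NYC, 27, Xia), (35, 37, NYC, 38, Tai), (35, 37, NYC, 7, Kim), (5, 36, ATL, 4, Hal), (5, 36, NYC, 4, Hal)}
π[sid, pid, cost]: project onto (sid, pid, cost) (17 duplicate(s) eliminated) → {(35, 17, 37), (35, 27, 37), (35, 38, 37), (35, 7, 37), (5, 4, 36)}

{(35, 17, 37), (35, 27, 37), (35, 38, 37), (35, 7, 37), (5, 4, 36)}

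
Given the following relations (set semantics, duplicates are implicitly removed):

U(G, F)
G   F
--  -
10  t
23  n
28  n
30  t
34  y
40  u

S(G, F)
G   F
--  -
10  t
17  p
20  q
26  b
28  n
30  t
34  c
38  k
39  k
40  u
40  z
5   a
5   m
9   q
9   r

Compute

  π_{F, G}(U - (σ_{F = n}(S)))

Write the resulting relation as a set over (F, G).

Filtering on F = n leaves {(28, n)}.
Set difference of the two operands is {(10, t), (23, n), (30, t), (34, y), (40, u)}.
π_{F, G} gives {(n, 23), (t, 10), (t, 30), (u, 40), (y, 34)}.

{(n, 23), (t, 10), (t, 30), (u, 40), (y, 34)}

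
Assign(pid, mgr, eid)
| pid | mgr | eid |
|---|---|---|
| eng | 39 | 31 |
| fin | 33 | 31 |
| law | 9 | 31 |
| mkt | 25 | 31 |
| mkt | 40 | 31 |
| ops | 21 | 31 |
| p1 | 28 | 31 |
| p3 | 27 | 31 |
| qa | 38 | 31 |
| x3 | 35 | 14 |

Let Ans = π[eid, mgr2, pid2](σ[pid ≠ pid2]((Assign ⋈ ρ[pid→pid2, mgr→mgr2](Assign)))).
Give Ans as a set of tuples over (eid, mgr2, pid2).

ρ[pid→pid2, mgr→mgr2]: schema becomes (pid2, mgr2, eid); tuples unchanged.
Natural join on eid: {(eng, 39, 31, eng, 39), (eng, 39, 31, fin, 33), (eng, 39, 31, law, 9), (eng, 39, 31, mkt, 25), (eng, 39, 31, mkt, 40), (eng, 39, 31, ops, 21), (eng, 39, 31, p1, 28), (eng, 39, 31, p3, 27), (eng, 39, 31, qa, 38), (fin, 33, 31, eng, 39), (fin, 33, 31, fin, 33), (fin, 33, 31, law, 9), (fin, 33, 31, mkt, 25), (fin, 33, 31, mkt, 40), (fin, 33, 31, ops, 21), (fin, 33, 31, p1, 28), (fin, 33, 31, p3, 27), (fin, 33, 31, qa, 38), (law, 9, 31, eng, 39), (law, 9, 31, fin, 33), (law, 9, 31, law, 9), (law, 9, 31, mkt, 25), (law, 9, 31, mkt, 40), (law, 9, 31, ops, 21), (law, 9, 31, p1, 28), (law, 9, 31, p3, 27), (law, 9, 31, qa, 38), (mkt, 25, 31, eng, 39), (mkt, 25, 31, fin, 33), (mkt, 25, 31, law, 9), (mkt, 25, 31, mkt, 25), (mkt, 25, 31, mkt, 40), (mkt, 25, 31, ops, 21), (mkt, 25, 31, p1, 28), (mkt, 25, 31, p3, 27), (mkt, 25, 31, qa, 38), (mkt, 40, 31, eng, 39), (mkt, 40, 31, fin, 33), (mkt, 40, 31, law, 9), (mkt, 40, 31, mkt, 25), (mkt, 40, 31, mkt, 40), (mkt, 40, 31, ops, 21), (mkt, 40, 31, p1, 28), (mkt, 40, 31, p3, 27), (mkt, 40, 31, qa, 38), (ops, 21, 31, eng, 39), (ops, 21, 31, fin, 33), (ops, 21, 31, law, 9), (ops, 21, 31, mkt, 25), (ops, 21, 31, mkt, 40), (ops, 21, 31, ops, 21), (ops, 21, 31, p1, 28), (ops, 21, 31, p3, 27), (ops, 21, 31, qa, 38), (p1, 28, 31, eng, 39), (p1, 28, 31, fin, 33), (p1, 28, 31, law, 9), (p1, 28, 31, mkt, 25), (p1, 28, 31, mkt, 40), (p1, 28, 31, ops, 21), (p1, 28, 31, p1, 28), (p1, 28, 31, p3, 27), (p1, 28, 31, qa, 38), (p3, 27, 31, eng, 39), (p3, 27, 31, fin, 33), (p3, 27, 31, law, 9), (p3, 27, 31, mkt, 25), (p3, 27, 31, mkt, 40), (p3, 27, 31, ops, 21), (p3, 27, 31, p1, 28), (p3, 27, 31, p3, 27), (p3, 27, 31, qa, 38), (qa, 38, 31, eng, 39), (qa, 38, 31, fin, 33), (qa, 38, 31, law, 9), (qa, 38, 31, mkt, 25), (qa, 38, 31, mkt, 40), (qa, 38, 31, ops, 21), (qa, 38, 31, p1, 28), (qa, 38, 31, p3, 27), (qa, 38, 31, qa, 38), (x3, 35, 14, x3, 35)}
Selection pid ≠ pid2: {(eng, 39, 31, fin, 33), (eng, 39, 31, law, 9), (eng, 39, 31, mkt, 25), (eng, 39, 31, mkt, 40), (eng, 39, 31, ops, 21), (eng, 39, 31, p1, 28), (eng, 39, 31, p3, 27), (eng, 39, 31, qa, 38), (fin, 33, 31, eng, 39), (fin, 33, 31, law, 9), (fin, 33, 31, mkt, 25), (fin, 33, 31, mkt, 40), (fin, 33, 31, ops, 21), (fin, 33, 31, p1, 28), (fin, 33, 31, p3, 27), (fin, 33, 31, qa, 38), (law, 9, 31, eng, 39), (law, 9, 31, fin, 33), (law, 9, 31, mkt, 25), (law, 9, 31, mkt, 40), (law, 9, 31, ops, 21), (law, 9, 31, p1, 28), (law, 9, 31, p3, 27), (law, 9, 31, qa, 38), (mkt, 25, 31, eng, 39), (mkt, 25, 31, fin, 33), (mkt, 25, 31, law, 9), (mkt, 25, 31, ops, 21), (mkt, 25, 31, p1, 28), (mkt, 25, 31, p3, 27), (mkt, 25, 31, qa, 38), (mkt, 40, 31, eng, 39), (mkt, 40, 31, fin, 33), (mkt, 40, 31, law, 9), (mkt, 40, 31, ops, 21), (mkt, 40, 31, p1, 28), (mkt, 40, 31, p3, 27), (mkt, 40, 31, qa, 38), (ops, 21, 31, eng, 39), (ops, 21, 31, fin, 33), (ops, 21, 31, law, 9), (ops, 21, 31, mkt, 25), (ops, 21, 31, mkt, 40), (ops, 21, 31, p1, 28), (ops, 21, 31, p3, 27), (ops, 21, 31, qa, 38), (p1, 28, 31, eng, 39), (p1, 28, 31, fin, 33), (p1, 28, 31, law, 9), (p1, 28, 31, mkt, 25), (p1, 28, 31, mkt, 40), (p1, 28, 31, ops, 21), (p1, 28, 31, p3, 27), (p1, 28, 31, qa, 38), (p3, 27, 31, eng, 39), (p3, 27, 31, fin, 33), (p3, 27, 31, law, 9), (p3, 27, 31, mkt, 25), (p3, 27, 31, mkt, 40), (p3, 27, 31, ops, 21), (p3, 27, 31, p1, 28), (p3, 27, 31, qa, 38), (qa, 38, 31, eng, 39), (qa, 38, 31, fin, 33), (qa, 38, 31, law, 9), (qa, 38, 31, mkt, 25), (qa, 38, 31, mkt, 40), (qa, 38, 31, ops, 21), (qa, 38, 31, p1, 28), (qa, 38, 31, p3, 27)}
Keep only column(s) eid, mgr2, pid2 (61 duplicate(s) eliminated): {(31, 21, ops), (31, 25, mkt), (31, 27, p3), (31, 28, p1), (31, 33, fin), (31, 38, qa), (31, 39, eng), (31, 40, mkt), (31, 9, law)}

{(31, 21, ops), (31, 25, mkt), (31, 27, p3), (31, 28, p1), (31, 33, fin), (31, 38, qa), (31, 39, eng), (31, 40, mkt), (31, 9, law)}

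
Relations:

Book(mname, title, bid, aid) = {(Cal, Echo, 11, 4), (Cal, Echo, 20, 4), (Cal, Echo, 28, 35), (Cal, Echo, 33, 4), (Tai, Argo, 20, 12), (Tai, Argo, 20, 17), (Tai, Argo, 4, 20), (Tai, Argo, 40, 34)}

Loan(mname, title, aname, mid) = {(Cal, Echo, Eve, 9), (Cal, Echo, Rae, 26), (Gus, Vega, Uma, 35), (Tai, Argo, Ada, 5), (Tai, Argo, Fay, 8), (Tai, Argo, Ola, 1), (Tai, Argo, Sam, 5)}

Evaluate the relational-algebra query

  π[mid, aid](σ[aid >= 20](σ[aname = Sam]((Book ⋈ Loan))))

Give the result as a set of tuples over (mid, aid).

{(5, 20), (5, 34)}

Joining Book and Loan on mname, title yields {(Cal, Echo, 11, 4, Eve, 9), (Cal, Echo, 11, 4, Rae, 26), (Cal, Echo, 20, 4, Eve, 9), (Cal, Echo, 20, 4, Rae, 26), (Cal, Echo, 28, 35, Eve, 9), (Cal, Echo, 28, 35, Rae, 26), (Cal, Echo, 33, 4, Eve, 9), (Cal, Echo, 33, 4, Rae, 26), (Tai, Argo, 20, 12, Ada, 5), (Tai, Argo, 20, 12, Fay, 8), (Tai, Argo, 20, 12, Ola, 1), (Tai, Argo, 20, 12, Sam, 5), (Tai, Argo, 20, 17, Ada, 5), (Tai, Argo, 20, 17, Fay, 8), (Tai, Argo, 20, 17, Ola, 1), (Tai, Argo, 20, 17, Sam, 5), (Tai, Argo, 4, 20, Ada, 5), (Tai, Argo, 4, 20, Fay, 8), (Tai, Argo, 4, 20, Ola, 1), (Tai, Argo, 4, 20, Sam, 5), (Tai, Argo, 40, 34, Ada, 5), (Tai, Argo, 40, 34, Fay, 8), (Tai, Argo, 40, 34, Ola, 1), (Tai, Argo, 40, 34, Sam, 5)}.
Apply σ_{aname = Sam}; surviving tuples: {(Tai, Argo, 20, 12, Sam, 5), (Tai, Argo, 20, 17, Sam, 5), (Tai, Argo, 4, 20, Sam, 5), (Tai, Argo, 40, 34, Sam, 5)}
Apply σ_{aid >= 20}; surviving tuples: {(Tai, Argo, 4, 20, Sam, 5), (Tai, Argo, 40, 34, Sam, 5)}
π[mid, aid]: project onto (mid, aid) → {(5, 20), (5, 34)}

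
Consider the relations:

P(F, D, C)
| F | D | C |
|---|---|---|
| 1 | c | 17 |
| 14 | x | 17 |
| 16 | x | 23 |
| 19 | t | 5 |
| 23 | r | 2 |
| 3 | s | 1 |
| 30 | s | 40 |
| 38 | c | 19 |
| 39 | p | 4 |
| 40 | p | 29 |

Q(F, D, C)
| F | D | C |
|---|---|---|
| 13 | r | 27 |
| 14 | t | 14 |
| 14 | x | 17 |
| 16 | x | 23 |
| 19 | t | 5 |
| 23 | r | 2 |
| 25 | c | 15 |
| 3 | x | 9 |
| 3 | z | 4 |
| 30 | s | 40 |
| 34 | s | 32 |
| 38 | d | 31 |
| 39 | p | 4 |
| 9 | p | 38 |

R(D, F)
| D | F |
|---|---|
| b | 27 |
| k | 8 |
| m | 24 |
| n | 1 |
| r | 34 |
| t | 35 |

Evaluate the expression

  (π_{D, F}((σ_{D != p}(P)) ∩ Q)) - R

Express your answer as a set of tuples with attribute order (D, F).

Apply σ_{D != p}; surviving tuples: {(1, c, 17), (14, x, 17), (16, x, 23), (19, t, 5), (23, r, 2), (3, s, 1), (30, s, 40), (38, c, 19)}
Set intersection of the two operands is {(14, x, 17), (16, x, 23), (19, t, 5), (23, r, 2), (30, s, 40)}.
π[D, F]: project onto (D, F) → {(r, 23), (s, 30), (t, 19), (x, 14), (x, 16)}
Set difference of the two operands is {(r, 23), (s, 30), (t, 19), (x, 14), (x, 16)}.

{(r, 23), (s, 30), (t, 19), (x, 14), (x, 16)}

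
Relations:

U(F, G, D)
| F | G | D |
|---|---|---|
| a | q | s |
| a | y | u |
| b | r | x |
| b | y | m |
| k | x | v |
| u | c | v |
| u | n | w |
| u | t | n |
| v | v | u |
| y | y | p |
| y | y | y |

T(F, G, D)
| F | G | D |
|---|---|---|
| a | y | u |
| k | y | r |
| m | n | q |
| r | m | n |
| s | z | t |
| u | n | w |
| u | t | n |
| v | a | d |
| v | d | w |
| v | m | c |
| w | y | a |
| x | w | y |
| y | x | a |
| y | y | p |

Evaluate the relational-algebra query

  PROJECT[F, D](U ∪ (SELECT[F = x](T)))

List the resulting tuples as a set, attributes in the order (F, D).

σ[F = x]: keep tuples satisfying F = x → {(x, w, y)}
Set union of the two operands is {(a, q, s), (a, y, u), (b, r, x), (b, y, m), (k, x, v), (u, c, v), (u, n, w), (u, t, n), (v, v, u), (x, w, y), (y, y, p), (y, y, y)}.
π[F, D]: project onto (F, D) → {(a, s), (a, u), (b, m), (b, x), (k, v), (u, n), (u, v), (u, w), (v, u), (x, y), (y, p), (y, y)}

{(a, s), (a, u), (b, m), (b, x), (k, v), (u, n), (u, v), (u, w), (v, u), (x, y), (y, p), (y, y)}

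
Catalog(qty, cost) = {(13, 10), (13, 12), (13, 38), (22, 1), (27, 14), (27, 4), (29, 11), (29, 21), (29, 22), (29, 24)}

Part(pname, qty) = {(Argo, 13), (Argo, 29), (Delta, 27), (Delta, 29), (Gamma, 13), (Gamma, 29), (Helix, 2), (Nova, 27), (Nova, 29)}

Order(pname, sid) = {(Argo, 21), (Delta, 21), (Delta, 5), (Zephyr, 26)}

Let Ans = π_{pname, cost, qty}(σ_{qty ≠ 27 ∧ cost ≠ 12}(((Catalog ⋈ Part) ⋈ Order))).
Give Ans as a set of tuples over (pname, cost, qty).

{(Argo, 10, 13), (Argo, 11, 29), (Argo, 21, 29), (Argo, 22, 29), (Argo, 24, 29), (Argo, 38, 13), (Delta, 11, 29), (Delta, 21, 29), (Delta, 22, 29), (Delta, 24, 29)}

Joining Catalog and Part on qty yields {(13, 10, Argo), (13, 10, Gamma), (13, 12, Argo), (13, 12, Gamma), (13, 38, Argo), (13, 38, Gamma), (27, 14, Delta), (27, 14, Nova), (27, 4, Delta), (27, 4, Nova), (29, 11, Argo), (29, 11, Delta), (29, 11, Gamma), (29, 11, Nova), (29, 21, Argo), (29, 21, Delta), (29, 21, Gamma), (29, 21, Nova), (29, 22, Argo), (29, 22, Delta), (29, 22, Gamma), (29, 22, Nova), (29, 24, Argo), (29, 24, Delta), (29, 24, Gamma), (29, 24, Nova)}.
Joining (Catalog ⋈ Part) and Order on pname yields {(13, 10, Argo, 21), (13, 12, Argo, 21), (13, 38, Argo, 21), (27, 14, Delta, 21), (27, 14, Delta, 5), (27, 4, Delta, 21), (27, 4, Delta, 5), (29, 11, Argo, 21), (29, 11, Delta, 21), (29, 11, Delta, 5), (29, 21, Argo, 21), (29, 21, Delta, 21), (29, 21, Delta, 5), (29, 22, Argo, 21), (29, 22, Delta, 21), (29, 22, Delta, 5), (29, 24, Argo, 21), (29, 24, Delta, 21), (29, 24, Delta, 5)}.
Filtering on qty ≠ 27 ∧ cost ≠ 12 leaves {(13, 10, Argo, 21), (13, 38, Argo, 21), (29, 11, Argo, 21), (29, 11, Delta, 21), (29, 11, Delta, 5), (29, 21, Argo, 21), (29, 21, Delta, 21), (29, 21, Delta, 5), (29, 22, Argo, 21), (29, 22, Delta, 21), (29, 22, Delta, 5), (29, 24, Argo, 21), (29, 24, Delta, 21), (29, 24, Delta, 5)}.
Projecting to pname, cost, qty (4 duplicate(s) eliminated): {(Argo, 10, 13), (Argo, 11, 29), (Argo, 21, 29), (Argo, 22, 29), (Argo, 24, 29), (Argo, 38, 13), (Delta, 11, 29), (Delta, 21, 29), (Delta, 22, 29), (Delta, 24, 29)}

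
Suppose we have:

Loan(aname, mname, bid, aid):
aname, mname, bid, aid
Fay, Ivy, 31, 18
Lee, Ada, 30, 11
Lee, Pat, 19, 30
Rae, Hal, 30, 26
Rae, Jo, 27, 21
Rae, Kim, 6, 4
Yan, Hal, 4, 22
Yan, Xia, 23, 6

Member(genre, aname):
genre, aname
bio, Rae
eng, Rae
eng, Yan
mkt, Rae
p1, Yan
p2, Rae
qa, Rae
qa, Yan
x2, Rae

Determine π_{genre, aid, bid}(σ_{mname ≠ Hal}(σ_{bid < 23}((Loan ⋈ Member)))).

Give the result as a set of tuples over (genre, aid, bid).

Joining Loan and Member on aname yields {(Rae, Hal, 30, 26, bio), (Rae, Hal, 30, 26, eng), (Rae, Hal, 30, 26, mkt), (Rae, Hal, 30, 26, p2), (Rae, Hal, 30, 26, qa), (Rae, Hal, 30, 26, x2), (Rae, Jo, 27, 21, bio), (Rae, Jo, 27, 21, eng), (Rae, Jo, 27, 21, mkt), (Rae, Jo, 27, 21, p2), (Rae, Jo, 27, 21, qa), (Rae, Jo, 27, 21, x2), (Rae, Kim, 6, 4, bio), (Rae, Kim, 6, 4, eng), (Rae, Kim, 6, 4, mkt), (Rae, Kim, 6, 4, p2), (Rae, Kim, 6, 4, qa), (Rae, Kim, 6, 4, x2), (Yan, Hal, 4, 22, eng), (Yan, Hal, 4, 22, p1), (Yan, Hal, 4, 22, qa), (Yan, Xia, 23, 6, eng), (Yan, Xia, 23, 6, p1), (Yan, Xia, 23, 6, qa)}.
Selection bid < 23: {(Rae, Kim, 6, 4, bio), (Rae, Kim, 6, 4, eng), (Rae, Kim, 6, 4, mkt), (Rae, Kim, 6, 4, p2), (Rae, Kim, 6, 4, qa), (Rae, Kim, 6, 4, x2), (Yan, Hal, 4, 22, eng), (Yan, Hal, 4, 22, p1), (Yan, Hal, 4, 22, qa)}
Selection mname ≠ Hal: {(Rae, Kim, 6, 4, bio), (Rae, Kim, 6, 4, eng), (Rae, Kim, 6, 4, mkt), (Rae, Kim, 6, 4, p2), (Rae, Kim, 6, 4, qa), (Rae, Kim, 6, 4, x2)}
π_{genre, aid, bid} gives {(bio, 4, 6), (eng, 4, 6), (mkt, 4, 6), (p2, 4, 6), (qa, 4, 6), (x2, 4, 6)}.

{(bio, 4, 6), (eng, 4, 6), (mkt, 4, 6), (p2, 4, 6), (qa, 4, 6), (x2, 4, 6)}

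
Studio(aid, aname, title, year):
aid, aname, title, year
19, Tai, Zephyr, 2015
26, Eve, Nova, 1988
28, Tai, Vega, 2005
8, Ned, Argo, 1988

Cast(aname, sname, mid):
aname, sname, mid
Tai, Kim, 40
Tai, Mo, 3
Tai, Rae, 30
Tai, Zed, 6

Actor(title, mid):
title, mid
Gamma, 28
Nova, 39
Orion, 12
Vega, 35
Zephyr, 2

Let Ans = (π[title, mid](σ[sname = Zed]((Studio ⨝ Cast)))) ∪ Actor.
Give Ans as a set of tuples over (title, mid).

Natural join on aname: {(19, Tai, Zephyr, 2015, Kim, 40), (19, Tai, Zephyr, 2015, Mo, 3), (19, Tai, Zephyr, 2015, Rae, 30), (19, Tai, Zephyr, 2015, Zed, 6), (28, Tai, Vega, 2005, Kim, 40), (28, Tai, Vega, 2005, Mo, 3), (28, Tai, Vega, 2005, Rae, 30), (28, Tai, Vega, 2005, Zed, 6)}
Apply σ_{sname = Zed}; surviving tuples: {(19, Tai, Zephyr, 2015, Zed, 6), (28, Tai, Vega, 2005, Zed, 6)}
Keep only column(s) title, mid: {(Vega, 6), (Zephyr, 6)}
Union: {(Vega, 6), (Zephyr, 6)} with {(Gamma, 28), (Nova, 39), (Orion, 12), (Vega, 35), (Zephyr, 2)} → {(Gamma, 28), (Nova, 39), (Orion, 12), (Vega, 35), (Vega, 6), (Zephyr, 2), (Zephyr, 6)}

{(Gamma, 28), (Nova, 39), (Orion, 12), (Vega, 35), (Vega, 6), (Zephyr, 2), (Zephyr, 6)}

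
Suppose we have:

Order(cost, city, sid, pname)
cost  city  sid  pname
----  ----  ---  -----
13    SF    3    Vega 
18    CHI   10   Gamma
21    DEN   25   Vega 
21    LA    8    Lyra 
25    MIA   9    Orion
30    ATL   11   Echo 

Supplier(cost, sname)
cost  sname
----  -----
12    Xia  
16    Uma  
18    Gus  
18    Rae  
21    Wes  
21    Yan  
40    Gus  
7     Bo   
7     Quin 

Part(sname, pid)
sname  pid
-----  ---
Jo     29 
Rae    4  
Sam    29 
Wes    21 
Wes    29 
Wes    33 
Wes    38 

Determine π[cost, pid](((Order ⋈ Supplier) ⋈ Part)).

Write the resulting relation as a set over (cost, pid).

{(18, 4), (21, 21), (21, 29), (21, 33), (21, 38)}

Natural join on cost: {(18, CHI, 10, Gamma, Gus), (18, CHI, 10, Gamma, Rae), (21, DEN, 25, Vega, Wes), (21, DEN, 25, Vega, Yan), (21, LA, 8, Lyra, Wes), (21, LA, 8, Lyra, Yan)}
Natural join on sname: {(18, CHI, 10, Gamma, Rae, 4), (21, DEN, 25, Vega, Wes, 21), (21, DEN, 25, Vega, Wes, 29), (21, DEN, 25, Vega, Wes, 33), (21, DEN, 25, Vega, Wes, 38), (21, LA, 8, Lyra, Wes, 21), (21, LA, 8, Lyra, Wes, 29), (21, LA, 8, Lyra, Wes, 33), (21, LA, 8, Lyra, Wes, 38)}
π[cost, pid]: project onto (cost, pid) (4 duplicate(s) eliminated) → {(18, 4), (21, 21), (21, 29), (21, 33), (21, 38)}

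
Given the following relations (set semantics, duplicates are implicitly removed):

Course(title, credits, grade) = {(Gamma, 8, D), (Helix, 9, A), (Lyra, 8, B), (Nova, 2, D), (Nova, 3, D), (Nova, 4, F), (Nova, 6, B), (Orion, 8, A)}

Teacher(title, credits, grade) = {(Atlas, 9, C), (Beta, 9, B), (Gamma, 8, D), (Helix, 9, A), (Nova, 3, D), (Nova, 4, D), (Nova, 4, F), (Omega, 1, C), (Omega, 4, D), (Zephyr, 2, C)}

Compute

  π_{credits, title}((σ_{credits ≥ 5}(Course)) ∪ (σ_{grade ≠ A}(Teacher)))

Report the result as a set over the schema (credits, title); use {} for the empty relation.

{(1, Omega), (2, Zephyr), (3, Nova), (4, Nova), (4, Omega), (6, Nova), (8, Gamma), (8, Lyra), (8, Orion), (9, Atlas), (9, Beta), (9, Helix)}

Selection credits ≥ 5: {(Gamma, 8, D), (Helix, 9, A), (Lyra, 8, B), (Nova, 6, B), (Orion, 8, A)}
Selection grade ≠ A: {(Atlas, 9, C), (Beta, 9, B), (Gamma, 8, D), (Nova, 3, D), (Nova, 4, D), (Nova, 4, F), (Omega, 1, C), (Omega, 4, D), (Zephyr, 2, C)}
Union: {(Gamma, 8, D), (Helix, 9, A), (Lyra, 8, B), (Nova, 6, B), (Orion, 8, A)} with {(Atlas, 9, C), (Beta, 9, B), (Gamma, 8, D), (Nova, 3, D), (Nova, 4, D), (Nova, 4, F), (Omega, 1, C), (Omega, 4, D), (Zephyr, 2, C)} → {(Atlas, 9, C), (Beta, 9, B), (Gamma, 8, D), (Helix, 9, A), (Lyra, 8, B), (Nova, 3, D), (Nova, 4, D), (Nova, 4, F), (Nova, 6, B), (Omega, 1, C), (Omega, 4, D), (Orion, 8, A), (Zephyr, 2, C)}
Keep only column(s) credits, title (1 duplicate(s) eliminated): {(1, Omega), (2, Zephyr), (3, Nova), (4, Nova), (4, Omega), (6, Nova), (8, Gamma), (8, Lyra), (8, Orion), (9, Atlas), (9, Beta), (9, Helix)}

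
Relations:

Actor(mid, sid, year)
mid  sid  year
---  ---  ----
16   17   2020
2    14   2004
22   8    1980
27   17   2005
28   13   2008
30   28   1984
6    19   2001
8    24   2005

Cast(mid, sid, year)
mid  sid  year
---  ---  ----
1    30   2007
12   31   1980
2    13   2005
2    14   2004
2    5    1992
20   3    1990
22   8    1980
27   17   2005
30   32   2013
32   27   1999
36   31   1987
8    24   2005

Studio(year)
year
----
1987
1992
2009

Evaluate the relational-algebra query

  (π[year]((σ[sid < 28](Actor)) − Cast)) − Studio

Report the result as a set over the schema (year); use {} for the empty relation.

{2001, 2008, 2020}

Apply σ_{sid < 28}; surviving tuples: {(16, 17, 2020), (2, 14, 2004), (22, 8, 1980), (27, 17, 2005), (28, 13, 2008), (6, 19, 2001), (8, 24, 2005)}
Taking the difference: {(16, 17, 2020), (28, 13, 2008), (6, 19, 2001)}
π_{year} gives {2001, 2008, 2020}.
Taking the difference: {2001, 2008, 2020}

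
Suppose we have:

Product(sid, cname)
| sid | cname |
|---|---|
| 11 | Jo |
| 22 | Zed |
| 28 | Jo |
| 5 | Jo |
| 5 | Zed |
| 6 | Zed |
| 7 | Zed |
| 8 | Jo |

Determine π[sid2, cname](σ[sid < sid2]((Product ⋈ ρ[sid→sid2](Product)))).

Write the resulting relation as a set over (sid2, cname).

{(11, Jo), (22, Zed), (28, Jo), (6, Zed), (7, Zed), (8, Jo)}

ρ[sid→sid2]: schema becomes (sid2, cname); tuples unchanged.
Joining Product and ρ[sid→sid2](Product) on cname yields {(11, Jo, 11), (11, Jo, 28), (11, Jo, 5), (11, Jo, 8), (22, Zed, 22), (22, Zed, 5), (22, Zed, 6), (22, Zed, 7), (28, Jo, 11), (28, Jo, 28), (28, Jo, 5), (28, Jo, 8), (5, Jo, 11), (5, Jo, 28), (5, Jo, 5), (5, Jo, 8), (5, Zed, 22), (5, Zed, 5), (5, Zed, 6), (5, Zed, 7), (6, Zed, 22), (6, Zed, 5), (6, Zed, 6), (6, Zed, 7), (7, Zed, 22), (7, Zed, 5), (7, Zed, 6), (7, Zed, 7), (8, Jo, 11), (8, Jo, 28), (8, Jo, 5), (8, Jo, 8)}.
Filtering on sid < sid2 leaves {(11, Jo, 28), (5, Jo, 11), (5, Jo, 28), (5, Jo, 8), (5, Zed, 22), (5, Zed, 6), (5, Zed, 7), (6, Zed, 22), (6, Zed, 7), (7, Zed, 22), (8, Jo, 11), (8, Jo, 28)}.
π_{sid2, cname} gives {(11, Jo), (22, Zed), (28, Jo), (6, Zed), (7, Zed), (8, Jo)} (6 duplicate(s) eliminated).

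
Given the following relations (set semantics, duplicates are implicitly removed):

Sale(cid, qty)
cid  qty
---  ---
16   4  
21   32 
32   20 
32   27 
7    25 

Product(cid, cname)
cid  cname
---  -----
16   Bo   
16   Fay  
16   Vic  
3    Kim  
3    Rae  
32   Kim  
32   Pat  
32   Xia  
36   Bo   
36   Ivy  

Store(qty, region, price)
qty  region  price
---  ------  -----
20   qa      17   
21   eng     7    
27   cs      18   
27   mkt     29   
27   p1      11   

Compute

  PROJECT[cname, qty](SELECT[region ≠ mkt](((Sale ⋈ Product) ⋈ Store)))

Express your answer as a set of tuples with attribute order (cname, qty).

{(Kim, 20), (Kim, 27), (Pat, 20), (Pat, 27), (Xia, 20), (Xia, 27)}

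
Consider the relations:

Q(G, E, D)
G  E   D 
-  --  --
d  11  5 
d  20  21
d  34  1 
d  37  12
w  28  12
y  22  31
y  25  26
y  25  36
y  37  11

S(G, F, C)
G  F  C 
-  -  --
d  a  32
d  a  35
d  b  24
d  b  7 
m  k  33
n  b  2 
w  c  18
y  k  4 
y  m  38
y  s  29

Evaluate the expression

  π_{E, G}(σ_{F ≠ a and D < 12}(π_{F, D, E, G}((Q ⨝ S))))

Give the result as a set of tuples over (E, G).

Joining Q and S on G yields {(d, 11, 5, a, 32), (d, 11, 5, a, 35), (d, 11, 5, b, 24), (d, 11, 5, b, 7), (d, 20, 21, a, 32), (d, 20, 21, a, 35), (d, 20, 21, b, 24), (d, 20, 21, b, 7), (d, 34, 1, a, 32), (d, 34, 1, a, 35), (d, 34, 1, b, 24), (d, 34, 1, b, 7), (d, 37, 12, a, 32), (d, 37, 12, a, 35), (d, 37, 12, b, 24), (d, 37, 12, b, 7), (w, 28, 12, c, 18), (y, 22, 31, k, 4), (y, 22, 31, m, 38), (y, 22, 31, s, 29), (y, 25, 26, k, 4), (y, 25, 26, m, 38), (y, 25, 26, s, 29), (y, 25, 36, k, 4), (y, 25, 36, m, 38), (y, 25, 36, s, 29), (y, 37, 11, k, 4), (y, 37, 11, m, 38), (y, 37, 11, s, 29)}.
Keep only column(s) F, D, E, G (8 duplicate(s) eliminated): {(a, 1, 34, d), (a, 12, 37, d), (a, 21, 20, d), (a, 5, 11, d), (b, 1, 34, d), (b, 12, 37, d), (b, 21, 20, d), (b, 5, 11, d), (c, 12, 28, w), (k, 11, 37, y), (k, 26, 25, y), (k, 31, 22, y), (k, 36, 25, y), (m, 11, 37, y), (m, 26, 25, y), (m, 31, 22, y), (m, 36, 25, y), (s, 11, 37, y), (s, 26, 25, y), (s, 31, 22, y), (s, 36, 25, y)}
Apply σ_{F ≠ a and D < 12}; surviving tuples: {(b, 1, 34, d), (b, 5, 11, d), (k, 11, 37, y), (m, 11, 37, y), (s, 11, 37, y)}
Keep only column(s) E, G (2 duplicate(s) eliminated): {(11, d), (34, d), (37, y)}

{(11, d), (34, d), (37, y)}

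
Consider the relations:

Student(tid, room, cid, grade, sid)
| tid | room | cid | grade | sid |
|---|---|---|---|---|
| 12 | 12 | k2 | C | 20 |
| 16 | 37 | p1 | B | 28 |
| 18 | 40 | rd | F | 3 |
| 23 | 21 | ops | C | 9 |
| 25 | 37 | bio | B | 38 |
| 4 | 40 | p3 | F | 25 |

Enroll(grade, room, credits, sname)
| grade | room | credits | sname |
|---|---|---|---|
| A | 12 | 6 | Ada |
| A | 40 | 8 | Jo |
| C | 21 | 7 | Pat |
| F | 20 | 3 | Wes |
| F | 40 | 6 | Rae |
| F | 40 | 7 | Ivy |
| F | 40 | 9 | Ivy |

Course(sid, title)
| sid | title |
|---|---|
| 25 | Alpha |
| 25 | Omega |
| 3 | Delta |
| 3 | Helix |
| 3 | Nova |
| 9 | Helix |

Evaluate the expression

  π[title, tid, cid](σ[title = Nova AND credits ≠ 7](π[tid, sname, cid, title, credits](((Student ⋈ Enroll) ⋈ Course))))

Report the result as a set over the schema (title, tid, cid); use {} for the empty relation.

{(Nova, 18, rd)}

Student ⋈ Enroll (natural join on room, grade): {(18, 40, rd, F, 3, 6, Rae), (18, 40, rd, F, 3, 7, Ivy), (18, 40, rd, F, 3, 9, Ivy), (23, 21, ops, C, 9, 7, Pat), (4, 40, p3, F, 25, 6, Rae), (4, 40, p3, F, 25, 7, Ivy), (4, 40, p3, F, 25, 9, Ivy)}
(Student ⋈ Enroll) ⋈ Course (natural join on sid): {(18, 40, rd, F, 3, 6, Rae, Delta), (18, 40, rd, F, 3, 6, Rae, Helix), (18, 40, rd, F, 3, 6, Rae, Nova), (18, 40, rd, F, 3, 7, Ivy, Delta), (18, 40, rd, F, 3, 7, Ivy, Helix), (18, 40, rd, F, 3, 7, Ivy, Nova), (18, 40, rd, F, 3, 9, Ivy, Delta), (18, 40, rd, F, 3, 9, Ivy, Helix), (18, 40, rd, F, 3, 9, Ivy, Nova), (23, 21, ops, C, 9, 7, Pat, Helix), (4, 40, p3, F, 25, 6, Rae, Alpha), (4, 40, p3, F, 25, 6, Rae, Omega), (4, 40, p3, F, 25, 7, Ivy, Alpha), (4, 40, p3, F, 25, 7, Ivy, Omega), (4, 40, p3, F, 25, 9, Ivy, Alpha), (4, 40, p3, F, 25, 9, Ivy, Omega)}
π[tid, sname, cid, title, credits]: project onto (tid, sname, cid, title, credits) → {(18, Ivy, rd, Delta, 7), (18, Ivy, rd, Delta, 9), (18, Ivy, rd, Helix, 7), (18, Ivy, rd, Helix, 9), (18, Ivy, rd, Nova, 7), (18, Ivy, rd, Nova, 9), (18, Rae, rd, Delta, 6), (18, Rae, rd, Helix, 6), (18, Rae, rd, Nova, 6), (23, Pat, ops, Helix, 7), (4, Ivy, p3, Alpha, 7), (4, Ivy, p3, Alpha, 9), (4, Ivy, p3, Omega, 7), (4, Ivy, p3, Omega, 9), (4, Rae, p3, Alpha, 6), (4, Rae, p3, Omega, 6)}
σ[title = Nova AND credits ≠ 7]: keep tuples satisfying title = Nova AND credits ≠ 7 → {(18, Ivy, rd, Nova, 9), (18, Rae, rd, Nova, 6)}
π[title, tid, cid]: project onto (title, tid, cid) (1 duplicate(s) eliminated) → {(Nova, 18, rd)}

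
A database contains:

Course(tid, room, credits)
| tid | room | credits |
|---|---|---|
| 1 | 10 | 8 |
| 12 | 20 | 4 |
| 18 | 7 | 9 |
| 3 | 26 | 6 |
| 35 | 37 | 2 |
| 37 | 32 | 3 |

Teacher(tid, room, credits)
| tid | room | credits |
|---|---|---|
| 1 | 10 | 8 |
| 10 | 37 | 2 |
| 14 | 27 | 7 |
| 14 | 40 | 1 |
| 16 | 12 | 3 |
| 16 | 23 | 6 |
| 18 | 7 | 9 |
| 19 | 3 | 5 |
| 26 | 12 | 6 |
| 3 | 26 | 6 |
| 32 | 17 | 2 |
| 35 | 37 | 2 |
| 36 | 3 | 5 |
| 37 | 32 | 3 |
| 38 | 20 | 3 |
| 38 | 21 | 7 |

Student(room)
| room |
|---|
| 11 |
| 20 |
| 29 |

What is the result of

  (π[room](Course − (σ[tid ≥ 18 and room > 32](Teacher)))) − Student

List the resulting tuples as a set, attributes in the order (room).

Apply σ_{tid ≥ 18 and room > 32}; surviving tuples: {(35, 37, 2)}
Set difference of the two operands is {(1, 10, 8), (12, 20, 4), (18, 7, 9), (3, 26, 6), (37, 32, 3)}.
π[room]: project onto (room) → {10, 20, 26, 32, 7}
Set difference of the two operands is {10, 26, 32, 7}.

{10, 26, 32, 7}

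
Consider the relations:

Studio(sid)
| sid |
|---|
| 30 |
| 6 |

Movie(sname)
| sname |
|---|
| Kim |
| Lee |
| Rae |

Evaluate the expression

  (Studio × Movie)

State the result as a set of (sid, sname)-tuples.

{(30, Kim), (30, Lee), (30, Rae), (6, Kim), (6, Lee), (6, Rae)}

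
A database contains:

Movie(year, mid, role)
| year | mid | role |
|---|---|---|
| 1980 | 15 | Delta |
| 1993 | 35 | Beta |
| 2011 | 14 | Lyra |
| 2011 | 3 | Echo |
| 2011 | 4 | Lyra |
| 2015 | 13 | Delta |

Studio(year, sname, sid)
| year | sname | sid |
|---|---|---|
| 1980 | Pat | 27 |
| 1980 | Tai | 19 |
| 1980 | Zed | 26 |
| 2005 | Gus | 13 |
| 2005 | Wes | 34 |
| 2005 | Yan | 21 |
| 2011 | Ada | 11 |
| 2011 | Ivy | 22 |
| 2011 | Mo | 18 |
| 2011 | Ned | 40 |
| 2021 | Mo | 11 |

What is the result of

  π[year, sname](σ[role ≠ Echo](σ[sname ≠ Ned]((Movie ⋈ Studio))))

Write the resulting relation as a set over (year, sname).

Joining Movie and Studio on year yields {(1980, 15, Delta, Pat, 27), (1980, 15, Delta, Tai, 19), (1980, 15, Delta, Zed, 26), (2011, 14, Lyra, Ada, 11), (2011, 14, Lyra, Ivy, 22), (2011, 14, Lyra, Mo, 18), (2011, 14, Lyra, Ned, 40), (2011, 3, Echo, Ada, 11), (2011, 3, Echo, Ivy, 22), (2011, 3, Echo, Mo, 18), (2011, 3, Echo, Ned, 40), (2011, 4, Lyra, Ada, 11), (2011, 4, Lyra, Ivy, 22), (2011, 4, Lyra, Mo, 18), (2011, 4, Lyra, Ned, 40)}.
Apply σ_{sname ≠ Ned}; surviving tuples: {(1980, 15, Delta, Pat, 27), (1980, 15, Delta, Tai, 19), (1980, 15, Delta, Zed, 26), (2011, 14, Lyra, Ada, 11), (2011, 14, Lyra, Ivy, 22), (2011, 14, Lyra, Mo, 18), (2011, 3, Echo, Ada, 11), (2011, 3, Echo, Ivy, 22), (2011, 3, Echo, Mo, 18), (2011, 4, Lyra, Ada, 11), (2011, 4, Lyra, Ivy, 22), (2011, 4, Lyra, Mo, 18)}
Apply σ_{role ≠ Echo}; surviving tuples: {(1980, 15, Delta, Pat, 27), (1980, 15, Delta, Tai, 19), (1980, 15, Delta, Zed, 26), (2011, 14, Lyra, Ada, 11), (2011, 14, Lyra, Ivy, 22), (2011, 14, Lyra, Mo, 18), (2011, 4, Lyra, Ada, 11), (2011, 4, Lyra, Ivy, 22), (2011, 4, Lyra, Mo, 18)}
π[year, sname]: project onto (year, sname) (3 duplicate(s) eliminated) → {(1980, Pat), (1980, Tai), (1980, Zed), (2011, Ada), (2011, Ivy), (2011, Mo)}

{(1980, Pat), (1980, Tai), (1980, Zed), (2011, Ada), (2011, Ivy), (2011, Mo)}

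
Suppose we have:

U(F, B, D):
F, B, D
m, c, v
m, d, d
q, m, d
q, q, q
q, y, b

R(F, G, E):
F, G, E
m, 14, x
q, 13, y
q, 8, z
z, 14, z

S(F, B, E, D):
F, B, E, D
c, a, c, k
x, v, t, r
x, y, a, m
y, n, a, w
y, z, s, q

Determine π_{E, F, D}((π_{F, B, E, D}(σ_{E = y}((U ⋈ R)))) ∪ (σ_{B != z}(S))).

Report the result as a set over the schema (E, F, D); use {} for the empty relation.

U ⋈ R (natural join on F): {(m, c, v, 14, x), (m, d, d, 14, x), (q, m, d, 13, y), (q, m, d, 8, z), (q, q, q, 13, y), (q, q, q, 8, z), (q, y, b, 13, y), (q, y, b, 8, z)}
Apply σ_{E = y}; surviving tuples: {(q, m, d, 13, y), (q, q, q, 13, y), (q, y, b, 13, y)}
Projecting to F, B, E, D: {(q, m, y, d), (q, q, y, q), (q, y, y, b)}
Apply σ_{B != z}; surviving tuples: {(c, a, c, k), (x, v, t, r), (x, y, a, m), (y, n, a, w)}
Set union of the two operands is {(c, a, c, k), (q, m, y, d), (q, q, y, q), (q, y, y, b), (x, v, t, r), (x, y, a, m), (y, n, a, w)}.
Projecting to E, F, D: {(a, x, m), (a, y, w), (c, c, k), (t, x, r), (y, q, b), (y, q, d), (y, q, q)}

{(a, x, m), (a, y, w), (c, c, k), (t, x, r), (y, q, b), (y, q, d), (y, q, q)}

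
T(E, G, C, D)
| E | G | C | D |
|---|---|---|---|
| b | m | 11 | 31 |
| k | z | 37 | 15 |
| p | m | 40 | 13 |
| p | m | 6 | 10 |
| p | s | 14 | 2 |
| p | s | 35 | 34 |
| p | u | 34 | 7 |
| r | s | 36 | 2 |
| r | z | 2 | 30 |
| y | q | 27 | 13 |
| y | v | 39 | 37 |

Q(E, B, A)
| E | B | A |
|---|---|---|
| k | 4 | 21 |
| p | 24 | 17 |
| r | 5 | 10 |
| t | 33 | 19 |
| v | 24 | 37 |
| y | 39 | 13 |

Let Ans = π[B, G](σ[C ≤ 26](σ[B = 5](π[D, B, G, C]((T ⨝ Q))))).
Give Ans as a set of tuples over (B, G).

{(5, z)}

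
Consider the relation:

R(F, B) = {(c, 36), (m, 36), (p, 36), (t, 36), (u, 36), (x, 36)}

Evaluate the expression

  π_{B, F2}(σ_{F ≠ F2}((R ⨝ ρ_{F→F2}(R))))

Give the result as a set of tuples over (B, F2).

{(36, c), (36, m), (36, p), (36, t), (36, u), (36, x)}

ρ[F→F2]: schema becomes (F2, B); tuples unchanged.
Natural join on B: {(c, 36, c), (c, 36, m), (c, 36, p), (c, 36, t), (c, 36, u), (c, 36, x), (m, 36, c), (m, 36, m), (m, 36, p), (m, 36, t), (m, 36, u), (m, 36, x), (p, 36, c), (p, 36, m), (p, 36, p), (p, 36, t), (p, 36, u), (p, 36, x), (t, 36, c), (t, 36, m), (t, 36, p), (t, 36, t), (t, 36, u), (t, 36, x), (u, 36, c), (u, 36, m), (u, 36, p), (u, 36, t), (u, 36, u), (u, 36, x), (x, 36, c), (x, 36, m), (x, 36, p), (x, 36, t), (x, 36, u), (x, 36, x)}
Selection F ≠ F2: {(c, 36, m), (c, 36, p), (c, 36, t), (c, 36, u), (c, 36, x), (m, 36, c), (m, 36, p), (m, 36, t), (m, 36, u), (m, 36, x), (p, 36, c), (p, 36, m), (p, 36, t), (p, 36, u), (p, 36, x), (t, 36, c), (t, 36, m), (t, 36, p), (t, 36, u), (t, 36, x), (u, 36, c), (u, 36, m), (u, 36, p), (u, 36, t), (u, 36, x), (x, 36, c), (x, 36, m), (x, 36, p), (x, 36, t), (x, 36, u)}
π[B, F2]: project onto (B, F2) (24 duplicate(s) eliminated) → {(36, c), (36, m), (36, p), (36, t), (36, u), (36, x)}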